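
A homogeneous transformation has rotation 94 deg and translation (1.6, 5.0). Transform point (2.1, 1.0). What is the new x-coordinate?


x' = cos(theta)*px - sin(theta)*py + tx
= -0.0698*2.1 - 0.9976*1.0 + 1.6
= 0.4559


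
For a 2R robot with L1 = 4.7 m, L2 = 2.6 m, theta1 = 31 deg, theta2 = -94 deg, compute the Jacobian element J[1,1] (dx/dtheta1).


J[1,1] = -L1*sin(t1) - L2*sin(t1+t2)
= -4.7*sin(31) - 2.6*sin(-63)
= -0.1041


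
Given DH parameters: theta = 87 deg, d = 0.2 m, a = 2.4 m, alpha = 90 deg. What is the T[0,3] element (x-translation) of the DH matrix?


T[0,3] = a * cos(theta)
= 2.4 * cos(87 deg)
= 2.4 * 0.0523
= 0.1256


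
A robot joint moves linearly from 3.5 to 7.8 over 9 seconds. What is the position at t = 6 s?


s = t/T = 6/9 = 0.6667
p(t) = p0 + (pf-p0)*s
= 3.5 + (7.8 - 3.5) * 0.6667
= 6.3667


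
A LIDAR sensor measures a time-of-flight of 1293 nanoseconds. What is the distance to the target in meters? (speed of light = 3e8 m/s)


tof = 1293 ns = 1.293e-06 s
dist = c * tof / 2
= 3e8 * 1.293e-06 / 2
= 193.95 m


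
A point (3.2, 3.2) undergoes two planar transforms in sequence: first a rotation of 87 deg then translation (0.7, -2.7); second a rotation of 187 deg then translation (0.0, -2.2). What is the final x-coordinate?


After transform 1:
x1 = cos(87)*3.2 - sin(87)*3.2 + 0.7 = -2.3281
y1 = sin(87)*3.2 + cos(87)*3.2 + -2.7 = 0.6631
After transform 2:
x2 = cos(187)*-2.3281 - sin(187)*0.6631 + 0.0
= 2.3916


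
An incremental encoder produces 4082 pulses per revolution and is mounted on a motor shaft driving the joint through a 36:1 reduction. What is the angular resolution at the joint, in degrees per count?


counts per rev = 4082
effective counts at joint = 4082 * 36 = 146952
resolution = 360 / 146952
= 0.0024 deg/count


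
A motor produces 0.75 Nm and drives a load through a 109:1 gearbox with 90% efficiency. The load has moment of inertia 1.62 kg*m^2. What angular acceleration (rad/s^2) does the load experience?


tau_out = tau_motor * N * eta
= 0.75 * 109 * 0.9 = 73.575 Nm
alpha = tau_out / I = 73.575 / 1.62
= 45.4167 rad/s^2


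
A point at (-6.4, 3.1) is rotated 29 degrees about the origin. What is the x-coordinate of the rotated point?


x' = x*cos(theta) - y*sin(theta)
cos(29 deg) = 0.8746, sin(29 deg) = 0.4848
x' = -6.4 * 0.8746 - 3.1 * 0.4848
= -5.5976 - 1.5029
= -7.1005


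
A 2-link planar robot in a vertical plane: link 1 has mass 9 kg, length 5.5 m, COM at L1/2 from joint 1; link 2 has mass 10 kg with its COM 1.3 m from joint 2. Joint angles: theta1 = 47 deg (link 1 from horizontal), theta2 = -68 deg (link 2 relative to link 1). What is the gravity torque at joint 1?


Horizontal distance from joint 1 to link-1 COM:
  x_c1 = (L1/2)*cos(t1) = 2.75 * 0.682 = 1.8755 m
Horizontal distance from joint 1 to link-2 COM:
  x_c2 = L1*cos(t1) + Lc2*cos(t1+t2)
       = 5.5*0.682 + 1.3*0.9336 = 4.9646 m
tau1 = m1*g*x_c1 + m2*g*x_c2
     = 9*9.81*1.8755 + 10*9.81*4.9646
     = 165.5875 + 487.0317
     = 652.6192 Nm


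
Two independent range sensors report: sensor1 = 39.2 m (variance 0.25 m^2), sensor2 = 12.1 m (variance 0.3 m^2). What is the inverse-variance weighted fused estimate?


w1 = (1/var1) / (1/var1 + 1/var2)
   = 4.0 / (4.0 + 3.3333) = 0.5455
w2 = 1 - w1 = 0.4545
fused = w1*s1 + w2*s2 = 21.3818 + 5.5
= 26.8818 m


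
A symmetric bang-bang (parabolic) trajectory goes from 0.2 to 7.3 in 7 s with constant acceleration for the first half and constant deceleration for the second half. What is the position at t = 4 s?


Symmetric rest-to-rest: each phase covers (pf-p0)/2 in time T/2. 0.5*a*(T/2)^2 = (pf-p0)/2 => a = 4*(pf-p0)/T^2
a = 4*(7.3-0.2)/7^2 = 0.5796
t = 4 is in the deceleration phase (t > T/2).
p = pf - 0.5*a*(T-t)^2 = 7.3 - 0.5*0.5796*3^2
= 4.6918


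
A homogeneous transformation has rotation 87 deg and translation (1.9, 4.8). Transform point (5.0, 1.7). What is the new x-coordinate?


x' = cos(theta)*px - sin(theta)*py + tx
= 0.0523*5.0 - 0.9986*1.7 + 1.9
= 0.464


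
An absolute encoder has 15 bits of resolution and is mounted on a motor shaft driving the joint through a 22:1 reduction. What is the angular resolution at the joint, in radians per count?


counts = 2^15 = 32768
effective counts at joint = 32768 * 22 = 720896
resolution = 2*pi / 720896
= 8.7158e-06 rad/count


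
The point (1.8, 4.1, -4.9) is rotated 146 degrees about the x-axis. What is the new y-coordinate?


Rotation about x-axis: y' = y*cos(theta) - z*sin(theta)
= 4.1 * -0.829 - -4.9 * 0.5592
= -0.659


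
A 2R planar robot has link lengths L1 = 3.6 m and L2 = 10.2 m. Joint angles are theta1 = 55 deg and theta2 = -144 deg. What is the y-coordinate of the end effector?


Convert angles to radians: theta1 = 0.9599, theta2 = -2.5133
y = L1*sin(theta1) + L2*sin(theta1+theta2)
y = 2.9489 + -10.1984
y = -7.2495


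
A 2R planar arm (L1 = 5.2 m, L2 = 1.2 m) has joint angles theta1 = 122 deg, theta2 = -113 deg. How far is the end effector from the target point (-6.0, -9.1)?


End effector via forward kinematics:
x = L1*cos(t1) + L2*cos(t1+t2) = -1.5704
y = L1*sin(t1) + L2*sin(t1+t2) = 4.5976
Distance to target:
d = sqrt((-6.0 - -1.5704)^2 + (-9.1 - 4.5976)^2)
= sqrt(19.6218 + 187.6235)
= 14.396 m


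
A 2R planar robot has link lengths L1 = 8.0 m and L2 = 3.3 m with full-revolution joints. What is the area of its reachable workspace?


r_max = L1 + L2 = 11.3 m
r_min = |L1 - L2| = 4.7 m
Area = pi*(r_max^2 - r_min^2)
= pi*(127.69 - 22.09)
= pi * 105.6
= 331.7522 m^2


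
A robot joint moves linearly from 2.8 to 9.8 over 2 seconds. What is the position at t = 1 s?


s = t/T = 1/2 = 0.5
p(t) = p0 + (pf-p0)*s
= 2.8 + (9.8 - 2.8) * 0.5
= 6.3


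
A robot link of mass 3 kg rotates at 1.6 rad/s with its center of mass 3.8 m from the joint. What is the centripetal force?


F = m * omega^2 * r
= 3 * 1.6^2 * 3.8
= 3 * 2.56 * 3.8
= 29.184 N


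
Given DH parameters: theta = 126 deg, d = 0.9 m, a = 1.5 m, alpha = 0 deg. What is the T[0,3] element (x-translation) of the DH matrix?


T[0,3] = a * cos(theta)
= 1.5 * cos(126 deg)
= 1.5 * -0.5878
= -0.8817


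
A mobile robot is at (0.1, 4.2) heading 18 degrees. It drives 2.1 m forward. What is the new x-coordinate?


x_new = x0 + d*cos(theta)
= 0.1 + 2.1*cos(18)
= 0.1 + 1.9972
= 2.0972


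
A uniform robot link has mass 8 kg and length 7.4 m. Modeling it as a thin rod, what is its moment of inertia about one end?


I = (1/3) * m * L^2
= (1/3) * 8 * 7.4^2
= 0.333333 * 8 * 54.76
= 146.0267 kg*m^2


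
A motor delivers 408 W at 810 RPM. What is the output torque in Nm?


omega = 810 * 2*pi/60 = 84.823 rad/s
tau = P / omega = 408 / 84.823
= 4.81 Nm


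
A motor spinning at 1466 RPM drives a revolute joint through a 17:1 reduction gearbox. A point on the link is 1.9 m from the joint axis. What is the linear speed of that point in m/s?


omega_motor = 1466 * 2*pi/60 = 153.5192 rad/s
omega_joint = omega_motor / 17 = 9.0305 rad/s
v = omega_joint * r = 9.0305 * 1.9
= 17.158 m/s


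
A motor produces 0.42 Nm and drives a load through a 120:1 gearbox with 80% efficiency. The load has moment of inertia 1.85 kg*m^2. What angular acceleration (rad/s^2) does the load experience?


tau_out = tau_motor * N * eta
= 0.42 * 120 * 0.8 = 40.32 Nm
alpha = tau_out / I = 40.32 / 1.85
= 21.7946 rad/s^2


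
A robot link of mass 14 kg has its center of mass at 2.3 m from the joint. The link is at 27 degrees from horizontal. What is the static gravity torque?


tau = m*g*L*cos(angle)
= 14 * 9.81 * 2.3 * cos(27 deg)
= 14 * 9.81 * 2.3 * 0.891
= 281.4529 Nm


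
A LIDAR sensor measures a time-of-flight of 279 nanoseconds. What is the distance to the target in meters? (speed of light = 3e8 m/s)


tof = 279 ns = 2.79e-07 s
dist = c * tof / 2
= 3e8 * 2.79e-07 / 2
= 41.85 m


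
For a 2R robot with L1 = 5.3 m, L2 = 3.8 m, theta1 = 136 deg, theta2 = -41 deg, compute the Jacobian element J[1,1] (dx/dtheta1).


J[1,1] = -L1*sin(t1) - L2*sin(t1+t2)
= -5.3*sin(136) - 3.8*sin(95)
= -7.4672


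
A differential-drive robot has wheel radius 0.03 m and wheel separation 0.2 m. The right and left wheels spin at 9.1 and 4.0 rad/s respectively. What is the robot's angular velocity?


vR = r*wR = 0.03*9.1 = 0.273 m/s
vL = r*wL = 0.03*4.0 = 0.12 m/s
v = (vR+vL)/2 = 0.1965 m/s
omega = (vR-vL)/L = 0.765 rad/s
angular velocity = 0.765 rad/s


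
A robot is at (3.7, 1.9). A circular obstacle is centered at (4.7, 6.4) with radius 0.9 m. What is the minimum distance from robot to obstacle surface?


center_dist = sqrt((3.7-4.7)^2 + (1.9-6.4)^2)
= sqrt(1.0 + 20.25)
= 4.6098
min_dist = center_dist - radius = 4.6098 - 0.9 = 3.7098 m


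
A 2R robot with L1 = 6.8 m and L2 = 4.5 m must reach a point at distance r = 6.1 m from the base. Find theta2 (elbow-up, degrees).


cos(theta2) = (r^2 - L1^2 - L2^2) / (2*L1*L2)
cos(theta2) = (37.21 - 46.24 - 20.25) / 61.2
cos(theta2) = -0.478431
theta2 = 118.583 degrees


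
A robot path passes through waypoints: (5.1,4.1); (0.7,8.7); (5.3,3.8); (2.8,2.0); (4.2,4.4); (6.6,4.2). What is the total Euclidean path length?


Segment lengths:
  seg1 = sqrt((-4.4)^2 + (4.6)^2) = 6.3655
  seg2 = sqrt((4.6)^2 + (-4.9)^2) = 6.7209
  seg3 = sqrt((-2.5)^2 + (-1.8)^2) = 3.0806
  seg4 = sqrt((1.4)^2 + (2.4)^2) = 2.7785
  seg5 = sqrt((2.4)^2 + (-0.2)^2) = 2.4083
Total = 21.3538


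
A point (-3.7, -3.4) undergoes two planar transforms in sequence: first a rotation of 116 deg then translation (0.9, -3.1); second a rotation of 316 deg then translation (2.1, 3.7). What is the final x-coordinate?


After transform 1:
x1 = cos(116)*-3.7 - sin(116)*-3.4 + 0.9 = 5.5779
y1 = sin(116)*-3.7 + cos(116)*-3.4 + -3.1 = -4.9351
After transform 2:
x2 = cos(316)*5.5779 - sin(316)*-4.9351 + 2.1
= 2.6842


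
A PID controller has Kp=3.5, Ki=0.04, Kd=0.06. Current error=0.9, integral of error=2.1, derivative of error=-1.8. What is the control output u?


u = Kp*e + Ki*int(e) + Kd*de/dt
= 3.5*0.9 + 0.04*2.1 + 0.06*(-1.8)
= 3.15 + 0.084 + -0.108
= 3.126


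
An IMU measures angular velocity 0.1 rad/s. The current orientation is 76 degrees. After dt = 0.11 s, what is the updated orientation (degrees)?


delta_theta = w * dt = 0.1 * 0.11 = 0.011 rad
= 0.6303 deg
theta_new = 76 + 0.6303 = 76.6303 deg


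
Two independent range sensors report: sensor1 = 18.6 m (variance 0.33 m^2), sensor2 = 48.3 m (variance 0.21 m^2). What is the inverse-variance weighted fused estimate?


w1 = (1/var1) / (1/var1 + 1/var2)
   = 3.0303 / (3.0303 + 4.7619) = 0.3889
w2 = 1 - w1 = 0.6111
fused = w1*s1 + w2*s2 = 7.2333 + 29.5167
= 36.75 m


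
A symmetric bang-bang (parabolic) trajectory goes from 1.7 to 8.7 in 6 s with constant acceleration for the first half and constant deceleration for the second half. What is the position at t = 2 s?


Symmetric rest-to-rest: each phase covers (pf-p0)/2 in time T/2. 0.5*a*(T/2)^2 = (pf-p0)/2 => a = 4*(pf-p0)/T^2
a = 4*(8.7-1.7)/6^2 = 0.7778
t = 2 is in the acceleration phase (t <= T/2).
p = p0 + 0.5*a*t^2 = 1.7 + 0.5*0.7778*2^2
= 3.2556


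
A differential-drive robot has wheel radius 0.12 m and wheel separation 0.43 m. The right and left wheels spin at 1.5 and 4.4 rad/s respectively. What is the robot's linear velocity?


vR = r*wR = 0.12*1.5 = 0.18 m/s
vL = r*wL = 0.12*4.4 = 0.528 m/s
v = (vR+vL)/2 = 0.354 m/s
omega = (vR-vL)/L = -0.8093 rad/s
linear velocity = 0.354 m/s


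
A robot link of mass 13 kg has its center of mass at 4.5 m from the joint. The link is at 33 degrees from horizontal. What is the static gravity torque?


tau = m*g*L*cos(angle)
= 13 * 9.81 * 4.5 * cos(33 deg)
= 13 * 9.81 * 4.5 * 0.8387
= 481.3005 Nm


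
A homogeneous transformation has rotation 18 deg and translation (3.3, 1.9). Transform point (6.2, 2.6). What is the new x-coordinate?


x' = cos(theta)*px - sin(theta)*py + tx
= 0.9511*6.2 - 0.309*2.6 + 3.3
= 8.3931


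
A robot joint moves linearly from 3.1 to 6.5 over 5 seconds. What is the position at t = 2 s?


s = t/T = 2/5 = 0.4
p(t) = p0 + (pf-p0)*s
= 3.1 + (6.5 - 3.1) * 0.4
= 4.46


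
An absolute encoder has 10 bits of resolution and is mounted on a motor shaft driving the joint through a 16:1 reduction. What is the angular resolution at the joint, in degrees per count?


counts = 2^10 = 1024
effective counts at joint = 1024 * 16 = 16384
resolution = 360 / 16384
= 0.022 deg/count


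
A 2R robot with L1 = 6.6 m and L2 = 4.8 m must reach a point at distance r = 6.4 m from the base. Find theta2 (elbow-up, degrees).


cos(theta2) = (r^2 - L1^2 - L2^2) / (2*L1*L2)
cos(theta2) = (40.96 - 43.56 - 23.04) / 63.36
cos(theta2) = -0.404672
theta2 = 113.8706 degrees


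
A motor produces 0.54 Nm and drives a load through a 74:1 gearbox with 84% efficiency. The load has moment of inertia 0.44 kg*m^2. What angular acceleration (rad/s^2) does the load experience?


tau_out = tau_motor * N * eta
= 0.54 * 74 * 0.84 = 33.5664 Nm
alpha = tau_out / I = 33.5664 / 0.44
= 76.2873 rad/s^2


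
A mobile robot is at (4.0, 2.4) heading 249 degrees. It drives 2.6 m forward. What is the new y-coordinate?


y_new = y0 + d*sin(theta)
= 2.4 + 2.6*sin(249)
= 2.4 + -2.4273
= -0.0273


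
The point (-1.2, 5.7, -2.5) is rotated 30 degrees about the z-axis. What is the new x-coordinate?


Rotation about z-axis: x' = x*cos(theta) - y*sin(theta)
= -1.2 * 0.866 - 5.7 * 0.5
= -3.8892


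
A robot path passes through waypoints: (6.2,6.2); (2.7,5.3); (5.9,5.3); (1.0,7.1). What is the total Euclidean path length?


Segment lengths:
  seg1 = sqrt((-3.5)^2 + (-0.9)^2) = 3.6139
  seg2 = sqrt((3.2)^2 + (0.0)^2) = 3.2
  seg3 = sqrt((-4.9)^2 + (1.8)^2) = 5.2202
Total = 12.034


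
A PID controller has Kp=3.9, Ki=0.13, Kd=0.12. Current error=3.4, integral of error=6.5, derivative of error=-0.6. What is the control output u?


u = Kp*e + Ki*int(e) + Kd*de/dt
= 3.9*3.4 + 0.13*6.5 + 0.12*(-0.6)
= 13.26 + 0.845 + -0.072
= 14.033


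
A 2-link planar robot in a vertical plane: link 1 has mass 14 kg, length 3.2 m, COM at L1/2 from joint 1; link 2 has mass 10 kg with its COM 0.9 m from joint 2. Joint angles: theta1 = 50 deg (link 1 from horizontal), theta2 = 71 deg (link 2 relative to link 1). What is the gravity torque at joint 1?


Horizontal distance from joint 1 to link-1 COM:
  x_c1 = (L1/2)*cos(t1) = 1.6 * 0.6428 = 1.0285 m
Horizontal distance from joint 1 to link-2 COM:
  x_c2 = L1*cos(t1) + Lc2*cos(t1+t2)
       = 3.2*0.6428 + 0.9*-0.515 = 1.5934 m
tau1 = m1*g*x_c1 + m2*g*x_c2
     = 14*9.81*1.0285 + 10*9.81*1.5934
     = 141.2487 + 156.3112
     = 297.5599 Nm


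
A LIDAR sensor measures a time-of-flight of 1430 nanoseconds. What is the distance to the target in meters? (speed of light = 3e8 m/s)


tof = 1430 ns = 1.43e-06 s
dist = c * tof / 2
= 3e8 * 1.43e-06 / 2
= 214.5 m


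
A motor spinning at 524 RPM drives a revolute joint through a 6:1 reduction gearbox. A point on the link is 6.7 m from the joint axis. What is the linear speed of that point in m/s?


omega_motor = 524 * 2*pi/60 = 54.8732 rad/s
omega_joint = omega_motor / 6 = 9.1455 rad/s
v = omega_joint * r = 9.1455 * 6.7
= 61.275 m/s


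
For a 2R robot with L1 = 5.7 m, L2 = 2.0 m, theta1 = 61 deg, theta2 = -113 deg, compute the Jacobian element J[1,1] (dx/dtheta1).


J[1,1] = -L1*sin(t1) - L2*sin(t1+t2)
= -5.7*sin(61) - 2.0*sin(-52)
= -3.4093


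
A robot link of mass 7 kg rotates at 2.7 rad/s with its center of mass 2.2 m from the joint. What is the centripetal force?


F = m * omega^2 * r
= 7 * 2.7^2 * 2.2
= 7 * 7.29 * 2.2
= 112.266 N


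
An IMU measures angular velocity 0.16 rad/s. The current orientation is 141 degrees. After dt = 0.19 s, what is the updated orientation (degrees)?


delta_theta = w * dt = 0.16 * 0.19 = 0.0304 rad
= 1.7418 deg
theta_new = 141 + 1.7418 = 142.7418 deg


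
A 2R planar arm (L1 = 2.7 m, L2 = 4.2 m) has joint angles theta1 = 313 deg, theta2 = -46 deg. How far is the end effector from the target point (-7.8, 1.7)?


End effector via forward kinematics:
x = L1*cos(t1) + L2*cos(t1+t2) = 1.6216
y = L1*sin(t1) + L2*sin(t1+t2) = -6.1689
Distance to target:
d = sqrt((-7.8 - 1.6216)^2 + (1.7 - -6.1689)^2)
= sqrt(88.7663 + 61.9196)
= 12.2754 m


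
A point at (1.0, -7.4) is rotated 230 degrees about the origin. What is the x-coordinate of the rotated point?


x' = x*cos(theta) - y*sin(theta)
cos(230 deg) = -0.6428, sin(230 deg) = -0.766
x' = 1.0 * -0.6428 - -7.4 * -0.766
= -0.6428 - 5.6687
= -6.3115


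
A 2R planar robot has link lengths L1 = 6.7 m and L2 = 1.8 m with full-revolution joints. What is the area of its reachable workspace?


r_max = L1 + L2 = 8.5 m
r_min = |L1 - L2| = 4.9 m
Area = pi*(r_max^2 - r_min^2)
= pi*(72.25 - 24.01)
= pi * 48.24
= 151.5504 m^2


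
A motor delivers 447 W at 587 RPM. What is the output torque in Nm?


omega = 587 * 2*pi/60 = 61.4705 rad/s
tau = P / omega = 447 / 61.4705
= 7.2718 Nm


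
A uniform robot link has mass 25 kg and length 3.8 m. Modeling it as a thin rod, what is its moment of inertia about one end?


I = (1/3) * m * L^2
= (1/3) * 25 * 3.8^2
= 0.333333 * 25 * 14.44
= 120.3333 kg*m^2


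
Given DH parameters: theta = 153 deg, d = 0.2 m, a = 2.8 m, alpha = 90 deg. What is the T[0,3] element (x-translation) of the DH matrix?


T[0,3] = a * cos(theta)
= 2.8 * cos(153 deg)
= 2.8 * -0.891
= -2.4948


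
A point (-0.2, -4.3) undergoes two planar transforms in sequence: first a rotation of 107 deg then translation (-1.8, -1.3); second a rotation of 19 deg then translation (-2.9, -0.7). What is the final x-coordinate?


After transform 1:
x1 = cos(107)*-0.2 - sin(107)*-4.3 + -1.8 = 2.3706
y1 = sin(107)*-0.2 + cos(107)*-4.3 + -1.3 = -0.2341
After transform 2:
x2 = cos(19)*2.3706 - sin(19)*-0.2341 + -2.9
= -0.5824


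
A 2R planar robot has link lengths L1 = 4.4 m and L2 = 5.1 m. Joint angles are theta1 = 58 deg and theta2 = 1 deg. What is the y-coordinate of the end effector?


Convert angles to radians: theta1 = 1.0123, theta2 = 0.0175
y = L1*sin(theta1) + L2*sin(theta1+theta2)
y = 3.7314 + 4.3716
y = 8.103


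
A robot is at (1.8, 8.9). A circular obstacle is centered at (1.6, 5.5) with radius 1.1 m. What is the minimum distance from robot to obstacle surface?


center_dist = sqrt((1.8-1.6)^2 + (8.9-5.5)^2)
= sqrt(0.04 + 11.56)
= 3.4059
min_dist = center_dist - radius = 3.4059 - 1.1 = 2.3059 m


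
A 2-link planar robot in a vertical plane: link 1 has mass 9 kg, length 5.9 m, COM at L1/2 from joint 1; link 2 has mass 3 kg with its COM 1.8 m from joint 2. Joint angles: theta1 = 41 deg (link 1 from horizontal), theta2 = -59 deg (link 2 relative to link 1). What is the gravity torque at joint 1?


Horizontal distance from joint 1 to link-1 COM:
  x_c1 = (L1/2)*cos(t1) = 2.95 * 0.7547 = 2.2264 m
Horizontal distance from joint 1 to link-2 COM:
  x_c2 = L1*cos(t1) + Lc2*cos(t1+t2)
       = 5.9*0.7547 + 1.8*0.9511 = 6.1647 m
tau1 = m1*g*x_c1 + m2*g*x_c2
     = 9*9.81*2.2264 + 3*9.81*6.1647
     = 196.5683 + 181.4268
     = 377.995 Nm


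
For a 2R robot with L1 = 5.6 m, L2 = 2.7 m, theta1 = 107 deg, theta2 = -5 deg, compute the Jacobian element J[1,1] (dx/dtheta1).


J[1,1] = -L1*sin(t1) - L2*sin(t1+t2)
= -5.6*sin(107) - 2.7*sin(102)
= -7.9963


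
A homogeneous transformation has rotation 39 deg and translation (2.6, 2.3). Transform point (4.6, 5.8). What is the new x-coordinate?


x' = cos(theta)*px - sin(theta)*py + tx
= 0.7771*4.6 - 0.6293*5.8 + 2.6
= 2.5248


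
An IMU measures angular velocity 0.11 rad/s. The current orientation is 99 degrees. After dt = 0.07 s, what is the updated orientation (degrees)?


delta_theta = w * dt = 0.11 * 0.07 = 0.0077 rad
= 0.4412 deg
theta_new = 99 + 0.4412 = 99.4412 deg


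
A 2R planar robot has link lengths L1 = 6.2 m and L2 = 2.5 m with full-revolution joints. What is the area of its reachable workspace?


r_max = L1 + L2 = 8.7 m
r_min = |L1 - L2| = 3.7 m
Area = pi*(r_max^2 - r_min^2)
= pi*(75.69 - 13.69)
= pi * 62.0
= 194.7787 m^2


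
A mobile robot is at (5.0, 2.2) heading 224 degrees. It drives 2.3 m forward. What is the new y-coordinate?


y_new = y0 + d*sin(theta)
= 2.2 + 2.3*sin(224)
= 2.2 + -1.5977
= 0.6023


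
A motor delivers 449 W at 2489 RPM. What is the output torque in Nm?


omega = 2489 * 2*pi/60 = 260.6475 rad/s
tau = P / omega = 449 / 260.6475
= 1.7226 Nm


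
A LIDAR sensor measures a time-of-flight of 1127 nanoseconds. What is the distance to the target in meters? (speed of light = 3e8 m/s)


tof = 1127 ns = 1.127e-06 s
dist = c * tof / 2
= 3e8 * 1.127e-06 / 2
= 169.05 m


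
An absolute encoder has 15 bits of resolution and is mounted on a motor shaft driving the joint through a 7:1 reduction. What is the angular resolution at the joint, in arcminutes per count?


counts = 2^15 = 32768
effective counts at joint = 32768 * 7 = 229376
resolution = 360*60 / 229376
= 0.0942 arcmin/count


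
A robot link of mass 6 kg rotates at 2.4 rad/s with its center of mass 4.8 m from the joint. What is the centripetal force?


F = m * omega^2 * r
= 6 * 2.4^2 * 4.8
= 6 * 5.76 * 4.8
= 165.888 N


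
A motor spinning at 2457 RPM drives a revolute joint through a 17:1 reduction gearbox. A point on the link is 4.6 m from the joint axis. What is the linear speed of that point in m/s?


omega_motor = 2457 * 2*pi/60 = 257.2964 rad/s
omega_joint = omega_motor / 17 = 15.1351 rad/s
v = omega_joint * r = 15.1351 * 4.6
= 69.6214 m/s


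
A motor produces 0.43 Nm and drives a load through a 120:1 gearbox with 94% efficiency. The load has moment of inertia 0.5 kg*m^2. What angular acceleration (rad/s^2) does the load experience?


tau_out = tau_motor * N * eta
= 0.43 * 120 * 0.94 = 48.504 Nm
alpha = tau_out / I = 48.504 / 0.5
= 97.008 rad/s^2


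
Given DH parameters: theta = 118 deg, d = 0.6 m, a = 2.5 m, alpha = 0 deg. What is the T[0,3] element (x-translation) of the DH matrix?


T[0,3] = a * cos(theta)
= 2.5 * cos(118 deg)
= 2.5 * -0.4695
= -1.1737


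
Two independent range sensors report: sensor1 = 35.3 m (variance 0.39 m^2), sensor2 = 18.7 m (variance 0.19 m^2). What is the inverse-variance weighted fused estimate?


w1 = (1/var1) / (1/var1 + 1/var2)
   = 2.5641 / (2.5641 + 5.2632) = 0.3276
w2 = 1 - w1 = 0.6724
fused = w1*s1 + w2*s2 = 11.5638 + 12.5741
= 24.1379 m


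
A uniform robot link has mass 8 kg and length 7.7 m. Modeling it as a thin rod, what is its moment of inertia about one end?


I = (1/3) * m * L^2
= (1/3) * 8 * 7.7^2
= 0.333333 * 8 * 59.29
= 158.1067 kg*m^2


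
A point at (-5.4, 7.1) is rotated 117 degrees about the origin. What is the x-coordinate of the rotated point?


x' = x*cos(theta) - y*sin(theta)
cos(117 deg) = -0.454, sin(117 deg) = 0.891
x' = -5.4 * -0.454 - 7.1 * 0.891
= 2.4515 - 6.3261
= -3.8746


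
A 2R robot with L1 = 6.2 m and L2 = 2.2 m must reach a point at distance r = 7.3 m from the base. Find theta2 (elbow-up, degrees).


cos(theta2) = (r^2 - L1^2 - L2^2) / (2*L1*L2)
cos(theta2) = (53.29 - 38.44 - 4.84) / 27.28
cos(theta2) = 0.366935
theta2 = 68.4733 degrees


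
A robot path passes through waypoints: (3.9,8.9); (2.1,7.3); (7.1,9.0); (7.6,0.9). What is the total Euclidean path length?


Segment lengths:
  seg1 = sqrt((-1.8)^2 + (-1.6)^2) = 2.4083
  seg2 = sqrt((5.0)^2 + (1.7)^2) = 5.2811
  seg3 = sqrt((0.5)^2 + (-8.1)^2) = 8.1154
Total = 15.8048


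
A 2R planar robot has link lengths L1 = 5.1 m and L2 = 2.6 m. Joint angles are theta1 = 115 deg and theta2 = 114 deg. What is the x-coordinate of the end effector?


Convert angles to radians: theta1 = 2.0071, theta2 = 1.9897
x = L1*cos(theta1) + L2*cos(theta1+theta2)
x = -2.1554 + -1.7058
x = -3.8611


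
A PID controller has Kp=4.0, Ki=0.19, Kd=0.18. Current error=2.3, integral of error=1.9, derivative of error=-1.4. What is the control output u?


u = Kp*e + Ki*int(e) + Kd*de/dt
= 4.0*2.3 + 0.19*1.9 + 0.18*(-1.4)
= 9.2 + 0.361 + -0.252
= 9.309


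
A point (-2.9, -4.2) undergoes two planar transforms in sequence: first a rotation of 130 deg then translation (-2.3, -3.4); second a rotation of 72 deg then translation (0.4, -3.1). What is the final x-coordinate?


After transform 1:
x1 = cos(130)*-2.9 - sin(130)*-4.2 + -2.3 = 2.7815
y1 = sin(130)*-2.9 + cos(130)*-4.2 + -3.4 = -2.9218
After transform 2:
x2 = cos(72)*2.7815 - sin(72)*-2.9218 + 0.4
= 4.0383


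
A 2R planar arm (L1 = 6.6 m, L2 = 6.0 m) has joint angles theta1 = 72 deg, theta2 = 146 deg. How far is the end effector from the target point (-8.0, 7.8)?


End effector via forward kinematics:
x = L1*cos(t1) + L2*cos(t1+t2) = -2.6886
y = L1*sin(t1) + L2*sin(t1+t2) = 2.583
Distance to target:
d = sqrt((-8.0 - -2.6886)^2 + (7.8 - 2.583)^2)
= sqrt(28.2115 + 27.217)
= 7.445 m


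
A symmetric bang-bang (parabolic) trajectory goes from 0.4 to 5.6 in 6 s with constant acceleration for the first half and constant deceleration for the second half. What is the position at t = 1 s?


Symmetric rest-to-rest: each phase covers (pf-p0)/2 in time T/2. 0.5*a*(T/2)^2 = (pf-p0)/2 => a = 4*(pf-p0)/T^2
a = 4*(5.6-0.4)/6^2 = 0.5778
t = 1 is in the acceleration phase (t <= T/2).
p = p0 + 0.5*a*t^2 = 0.4 + 0.5*0.5778*1^2
= 0.6889


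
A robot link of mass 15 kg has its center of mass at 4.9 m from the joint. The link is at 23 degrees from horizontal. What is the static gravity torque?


tau = m*g*L*cos(angle)
= 15 * 9.81 * 4.9 * cos(23 deg)
= 15 * 9.81 * 4.9 * 0.9205
= 663.7162 Nm


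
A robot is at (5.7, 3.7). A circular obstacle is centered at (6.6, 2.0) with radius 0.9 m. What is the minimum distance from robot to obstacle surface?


center_dist = sqrt((5.7-6.6)^2 + (3.7-2.0)^2)
= sqrt(0.81 + 2.89)
= 1.9235
min_dist = center_dist - radius = 1.9235 - 0.9 = 1.0235 m


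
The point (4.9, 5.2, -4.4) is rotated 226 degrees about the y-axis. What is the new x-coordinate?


Rotation about y-axis: x' = x*cos(theta) + z*sin(theta)
= 4.9 * -0.6947 + -4.4 * -0.7193
= -0.2387


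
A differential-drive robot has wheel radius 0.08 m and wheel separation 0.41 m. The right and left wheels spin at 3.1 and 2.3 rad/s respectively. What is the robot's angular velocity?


vR = r*wR = 0.08*3.1 = 0.248 m/s
vL = r*wL = 0.08*2.3 = 0.184 m/s
v = (vR+vL)/2 = 0.216 m/s
omega = (vR-vL)/L = 0.1561 rad/s
angular velocity = 0.1561 rad/s


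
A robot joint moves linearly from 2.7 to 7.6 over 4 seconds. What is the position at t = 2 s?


s = t/T = 2/4 = 0.5
p(t) = p0 + (pf-p0)*s
= 2.7 + (7.6 - 2.7) * 0.5
= 5.15


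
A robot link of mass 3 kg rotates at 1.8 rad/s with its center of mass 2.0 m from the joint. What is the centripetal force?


F = m * omega^2 * r
= 3 * 1.8^2 * 2.0
= 3 * 3.24 * 2.0
= 19.44 N


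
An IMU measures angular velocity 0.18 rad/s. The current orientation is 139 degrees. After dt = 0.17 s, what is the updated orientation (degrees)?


delta_theta = w * dt = 0.18 * 0.17 = 0.0306 rad
= 1.7533 deg
theta_new = 139 + 1.7533 = 140.7533 deg


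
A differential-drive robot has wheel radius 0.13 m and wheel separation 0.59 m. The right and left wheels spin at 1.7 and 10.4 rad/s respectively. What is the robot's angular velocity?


vR = r*wR = 0.13*1.7 = 0.221 m/s
vL = r*wL = 0.13*10.4 = 1.352 m/s
v = (vR+vL)/2 = 0.7865 m/s
omega = (vR-vL)/L = -1.9169 rad/s
angular velocity = -1.9169 rad/s


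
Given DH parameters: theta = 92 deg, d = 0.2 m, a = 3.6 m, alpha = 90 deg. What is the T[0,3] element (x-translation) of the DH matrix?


T[0,3] = a * cos(theta)
= 3.6 * cos(92 deg)
= 3.6 * -0.0349
= -0.1256


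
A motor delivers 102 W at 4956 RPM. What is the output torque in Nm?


omega = 4956 * 2*pi/60 = 518.9911 rad/s
tau = P / omega = 102 / 518.9911
= 0.1965 Nm


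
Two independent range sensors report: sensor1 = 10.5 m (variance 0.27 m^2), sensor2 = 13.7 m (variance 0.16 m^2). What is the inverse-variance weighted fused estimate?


w1 = (1/var1) / (1/var1 + 1/var2)
   = 3.7037 / (3.7037 + 6.25) = 0.3721
w2 = 1 - w1 = 0.6279
fused = w1*s1 + w2*s2 = 3.907 + 8.6023
= 12.5093 m


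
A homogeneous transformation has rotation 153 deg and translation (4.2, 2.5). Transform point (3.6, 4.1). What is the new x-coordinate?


x' = cos(theta)*px - sin(theta)*py + tx
= -0.891*3.6 - 0.454*4.1 + 4.2
= -0.869


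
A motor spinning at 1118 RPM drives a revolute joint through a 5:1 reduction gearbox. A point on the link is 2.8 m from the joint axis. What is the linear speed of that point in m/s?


omega_motor = 1118 * 2*pi/60 = 117.0767 rad/s
omega_joint = omega_motor / 5 = 23.4153 rad/s
v = omega_joint * r = 23.4153 * 2.8
= 65.5629 m/s


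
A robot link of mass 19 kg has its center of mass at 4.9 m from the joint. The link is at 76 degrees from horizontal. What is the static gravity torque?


tau = m*g*L*cos(angle)
= 19 * 9.81 * 4.9 * cos(76 deg)
= 19 * 9.81 * 4.9 * 0.2419
= 220.9499 Nm


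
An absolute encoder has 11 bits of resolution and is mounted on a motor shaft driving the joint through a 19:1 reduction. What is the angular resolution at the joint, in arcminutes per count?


counts = 2^11 = 2048
effective counts at joint = 2048 * 19 = 38912
resolution = 360*60 / 38912
= 0.5551 arcmin/count


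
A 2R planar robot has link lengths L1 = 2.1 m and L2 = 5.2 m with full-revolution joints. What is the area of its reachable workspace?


r_max = L1 + L2 = 7.3 m
r_min = |L1 - L2| = 3.1 m
Area = pi*(r_max^2 - r_min^2)
= pi*(53.29 - 9.61)
= pi * 43.68
= 137.2248 m^2


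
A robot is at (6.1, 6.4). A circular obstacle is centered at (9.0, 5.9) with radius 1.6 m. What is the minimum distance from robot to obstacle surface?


center_dist = sqrt((6.1-9.0)^2 + (6.4-5.9)^2)
= sqrt(8.41 + 0.25)
= 2.9428
min_dist = center_dist - radius = 2.9428 - 1.6 = 1.3428 m


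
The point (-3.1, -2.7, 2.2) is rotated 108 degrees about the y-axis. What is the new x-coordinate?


Rotation about y-axis: x' = x*cos(theta) + z*sin(theta)
= -3.1 * -0.309 + 2.2 * 0.9511
= 3.0503


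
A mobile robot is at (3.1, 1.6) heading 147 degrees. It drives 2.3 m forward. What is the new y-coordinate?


y_new = y0 + d*sin(theta)
= 1.6 + 2.3*sin(147)
= 1.6 + 1.2527
= 2.8527


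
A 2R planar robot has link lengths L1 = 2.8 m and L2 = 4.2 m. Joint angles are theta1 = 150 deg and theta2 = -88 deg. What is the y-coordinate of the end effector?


Convert angles to radians: theta1 = 2.618, theta2 = -1.5359
y = L1*sin(theta1) + L2*sin(theta1+theta2)
y = 1.4 + 3.7084
y = 5.1084


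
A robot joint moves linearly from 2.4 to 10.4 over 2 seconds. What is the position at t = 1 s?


s = t/T = 1/2 = 0.5
p(t) = p0 + (pf-p0)*s
= 2.4 + (10.4 - 2.4) * 0.5
= 6.4


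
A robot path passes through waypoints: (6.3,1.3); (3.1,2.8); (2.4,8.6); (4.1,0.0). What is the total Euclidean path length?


Segment lengths:
  seg1 = sqrt((-3.2)^2 + (1.5)^2) = 3.5341
  seg2 = sqrt((-0.7)^2 + (5.8)^2) = 5.8421
  seg3 = sqrt((1.7)^2 + (-8.6)^2) = 8.7664
Total = 18.1426


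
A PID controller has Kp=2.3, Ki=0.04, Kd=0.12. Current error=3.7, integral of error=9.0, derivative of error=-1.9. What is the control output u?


u = Kp*e + Ki*int(e) + Kd*de/dt
= 2.3*3.7 + 0.04*9.0 + 0.12*(-1.9)
= 8.51 + 0.36 + -0.228
= 8.642


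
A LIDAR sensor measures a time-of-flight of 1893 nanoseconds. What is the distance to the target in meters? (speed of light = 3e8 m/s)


tof = 1893 ns = 1.893e-06 s
dist = c * tof / 2
= 3e8 * 1.893e-06 / 2
= 283.95 m


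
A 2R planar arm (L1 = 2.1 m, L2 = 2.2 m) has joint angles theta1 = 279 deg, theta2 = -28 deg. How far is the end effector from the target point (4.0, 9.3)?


End effector via forward kinematics:
x = L1*cos(t1) + L2*cos(t1+t2) = -0.3877
y = L1*sin(t1) + L2*sin(t1+t2) = -4.1543
Distance to target:
d = sqrt((4.0 - -0.3877)^2 + (9.3 - -4.1543)^2)
= sqrt(19.2522 + 181.0178)
= 14.1517 m


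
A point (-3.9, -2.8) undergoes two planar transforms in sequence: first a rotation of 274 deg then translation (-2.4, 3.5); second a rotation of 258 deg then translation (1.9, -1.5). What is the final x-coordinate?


After transform 1:
x1 = cos(274)*-3.9 - sin(274)*-2.8 + -2.4 = -5.4652
y1 = sin(274)*-3.9 + cos(274)*-2.8 + 3.5 = 7.1952
After transform 2:
x2 = cos(258)*-5.4652 - sin(258)*7.1952 + 1.9
= 10.0742


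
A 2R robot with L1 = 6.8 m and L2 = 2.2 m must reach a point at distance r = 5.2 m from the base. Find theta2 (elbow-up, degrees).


cos(theta2) = (r^2 - L1^2 - L2^2) / (2*L1*L2)
cos(theta2) = (27.04 - 46.24 - 4.84) / 29.92
cos(theta2) = -0.803476
theta2 = 143.4633 degrees


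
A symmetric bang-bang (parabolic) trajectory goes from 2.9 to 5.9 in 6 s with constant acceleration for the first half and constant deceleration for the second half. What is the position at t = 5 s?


Symmetric rest-to-rest: each phase covers (pf-p0)/2 in time T/2. 0.5*a*(T/2)^2 = (pf-p0)/2 => a = 4*(pf-p0)/T^2
a = 4*(5.9-2.9)/6^2 = 0.3333
t = 5 is in the deceleration phase (t > T/2).
p = pf - 0.5*a*(T-t)^2 = 5.9 - 0.5*0.3333*1^2
= 5.7333


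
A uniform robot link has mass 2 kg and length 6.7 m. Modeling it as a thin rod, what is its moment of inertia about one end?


I = (1/3) * m * L^2
= (1/3) * 2 * 6.7^2
= 0.333333 * 2 * 44.89
= 29.9267 kg*m^2


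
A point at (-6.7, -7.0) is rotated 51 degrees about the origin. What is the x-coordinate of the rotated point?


x' = x*cos(theta) - y*sin(theta)
cos(51 deg) = 0.6293, sin(51 deg) = 0.7771
x' = -6.7 * 0.6293 - -7.0 * 0.7771
= -4.2164 - -5.44
= 1.2236


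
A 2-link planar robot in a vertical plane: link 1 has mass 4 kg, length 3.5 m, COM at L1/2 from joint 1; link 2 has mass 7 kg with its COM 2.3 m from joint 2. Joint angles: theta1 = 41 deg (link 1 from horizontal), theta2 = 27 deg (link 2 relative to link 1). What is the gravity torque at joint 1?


Horizontal distance from joint 1 to link-1 COM:
  x_c1 = (L1/2)*cos(t1) = 1.75 * 0.7547 = 1.3207 m
Horizontal distance from joint 1 to link-2 COM:
  x_c2 = L1*cos(t1) + Lc2*cos(t1+t2)
       = 3.5*0.7547 + 2.3*0.3746 = 3.5031 m
tau1 = m1*g*x_c1 + m2*g*x_c2
     = 4*9.81*1.3207 + 7*9.81*3.5031
     = 51.8259 + 240.5564
     = 292.3823 Nm


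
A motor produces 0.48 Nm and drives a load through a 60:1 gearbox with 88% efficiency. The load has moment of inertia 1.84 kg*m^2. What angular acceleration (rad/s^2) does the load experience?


tau_out = tau_motor * N * eta
= 0.48 * 60 * 0.88 = 25.344 Nm
alpha = tau_out / I = 25.344 / 1.84
= 13.7739 rad/s^2


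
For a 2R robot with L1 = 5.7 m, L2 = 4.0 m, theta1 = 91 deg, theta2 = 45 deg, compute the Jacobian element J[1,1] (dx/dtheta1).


J[1,1] = -L1*sin(t1) - L2*sin(t1+t2)
= -5.7*sin(91) - 4.0*sin(136)
= -8.4778


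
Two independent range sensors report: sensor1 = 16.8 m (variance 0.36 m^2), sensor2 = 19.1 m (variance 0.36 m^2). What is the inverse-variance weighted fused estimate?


w1 = (1/var1) / (1/var1 + 1/var2)
   = 2.7778 / (2.7778 + 2.7778) = 0.5
w2 = 1 - w1 = 0.5
fused = w1*s1 + w2*s2 = 8.4 + 9.55
= 17.95 m


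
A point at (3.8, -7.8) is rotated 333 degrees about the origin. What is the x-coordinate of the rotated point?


x' = x*cos(theta) - y*sin(theta)
cos(333 deg) = 0.891, sin(333 deg) = -0.454
x' = 3.8 * 0.891 - -7.8 * -0.454
= 3.3858 - 3.5411
= -0.1553


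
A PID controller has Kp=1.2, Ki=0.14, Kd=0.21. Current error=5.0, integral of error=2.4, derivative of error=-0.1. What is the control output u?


u = Kp*e + Ki*int(e) + Kd*de/dt
= 1.2*5.0 + 0.14*2.4 + 0.21*(-0.1)
= 6.0 + 0.336 + -0.021
= 6.315


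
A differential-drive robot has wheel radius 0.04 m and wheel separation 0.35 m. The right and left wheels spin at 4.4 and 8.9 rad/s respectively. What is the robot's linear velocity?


vR = r*wR = 0.04*4.4 = 0.176 m/s
vL = r*wL = 0.04*8.9 = 0.356 m/s
v = (vR+vL)/2 = 0.266 m/s
omega = (vR-vL)/L = -0.5143 rad/s
linear velocity = 0.266 m/s


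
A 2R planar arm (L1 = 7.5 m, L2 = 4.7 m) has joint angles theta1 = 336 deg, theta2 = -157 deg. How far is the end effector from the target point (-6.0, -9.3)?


End effector via forward kinematics:
x = L1*cos(t1) + L2*cos(t1+t2) = 2.1523
y = L1*sin(t1) + L2*sin(t1+t2) = -2.9685
Distance to target:
d = sqrt((-6.0 - 2.1523)^2 + (-9.3 - -2.9685)^2)
= sqrt(66.4601 + 40.0879)
= 10.3222 m


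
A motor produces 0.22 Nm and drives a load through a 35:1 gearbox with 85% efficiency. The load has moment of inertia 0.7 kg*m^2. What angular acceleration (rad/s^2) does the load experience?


tau_out = tau_motor * N * eta
= 0.22 * 35 * 0.85 = 6.545 Nm
alpha = tau_out / I = 6.545 / 0.7
= 9.35 rad/s^2


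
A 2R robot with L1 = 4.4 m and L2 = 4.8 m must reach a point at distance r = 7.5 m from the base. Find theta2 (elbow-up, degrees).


cos(theta2) = (r^2 - L1^2 - L2^2) / (2*L1*L2)
cos(theta2) = (56.25 - 19.36 - 23.04) / 42.24
cos(theta2) = 0.327888
theta2 = 70.8593 degrees


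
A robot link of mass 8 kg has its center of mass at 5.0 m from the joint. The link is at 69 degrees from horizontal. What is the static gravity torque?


tau = m*g*L*cos(angle)
= 8 * 9.81 * 5.0 * cos(69 deg)
= 8 * 9.81 * 5.0 * 0.3584
= 140.6236 Nm


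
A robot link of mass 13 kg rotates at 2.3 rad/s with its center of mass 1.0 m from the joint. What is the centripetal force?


F = m * omega^2 * r
= 13 * 2.3^2 * 1.0
= 13 * 5.29 * 1.0
= 68.77 N


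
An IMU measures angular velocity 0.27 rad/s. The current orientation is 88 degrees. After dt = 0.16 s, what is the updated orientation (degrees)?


delta_theta = w * dt = 0.27 * 0.16 = 0.0432 rad
= 2.4752 deg
theta_new = 88 + 2.4752 = 90.4752 deg


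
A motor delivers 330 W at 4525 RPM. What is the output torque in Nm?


omega = 4525 * 2*pi/60 = 473.8569 rad/s
tau = P / omega = 330 / 473.8569
= 0.6964 Nm


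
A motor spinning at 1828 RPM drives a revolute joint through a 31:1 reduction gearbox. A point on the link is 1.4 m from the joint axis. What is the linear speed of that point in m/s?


omega_motor = 1828 * 2*pi/60 = 191.4277 rad/s
omega_joint = omega_motor / 31 = 6.1751 rad/s
v = omega_joint * r = 6.1751 * 1.4
= 8.6451 m/s


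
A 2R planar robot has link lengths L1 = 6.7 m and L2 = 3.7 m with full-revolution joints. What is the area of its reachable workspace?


r_max = L1 + L2 = 10.4 m
r_min = |L1 - L2| = 3.0 m
Area = pi*(r_max^2 - r_min^2)
= pi*(108.16 - 9.0)
= pi * 99.16
= 311.5203 m^2


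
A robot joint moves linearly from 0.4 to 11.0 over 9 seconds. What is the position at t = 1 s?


s = t/T = 1/9 = 0.1111
p(t) = p0 + (pf-p0)*s
= 0.4 + (11.0 - 0.4) * 0.1111
= 1.5778


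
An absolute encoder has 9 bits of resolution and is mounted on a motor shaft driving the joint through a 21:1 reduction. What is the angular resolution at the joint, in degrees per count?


counts = 2^9 = 512
effective counts at joint = 512 * 21 = 10752
resolution = 360 / 10752
= 0.0335 deg/count


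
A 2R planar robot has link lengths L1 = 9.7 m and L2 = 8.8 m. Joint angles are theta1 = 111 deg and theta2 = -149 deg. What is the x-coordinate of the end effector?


Convert angles to radians: theta1 = 1.9373, theta2 = -2.6005
x = L1*cos(theta1) + L2*cos(theta1+theta2)
x = -3.4762 + 6.9345
x = 3.4583


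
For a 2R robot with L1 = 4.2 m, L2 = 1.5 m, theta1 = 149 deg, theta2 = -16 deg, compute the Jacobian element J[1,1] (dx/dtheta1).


J[1,1] = -L1*sin(t1) - L2*sin(t1+t2)
= -4.2*sin(149) - 1.5*sin(133)
= -3.2602


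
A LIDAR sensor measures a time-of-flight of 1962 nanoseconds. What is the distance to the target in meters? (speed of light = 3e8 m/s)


tof = 1962 ns = 1.962e-06 s
dist = c * tof / 2
= 3e8 * 1.962e-06 / 2
= 294.3 m


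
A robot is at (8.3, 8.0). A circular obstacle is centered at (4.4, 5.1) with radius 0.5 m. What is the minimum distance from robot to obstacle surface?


center_dist = sqrt((8.3-4.4)^2 + (8.0-5.1)^2)
= sqrt(15.21 + 8.41)
= 4.86
min_dist = center_dist - radius = 4.86 - 0.5 = 4.36 m
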